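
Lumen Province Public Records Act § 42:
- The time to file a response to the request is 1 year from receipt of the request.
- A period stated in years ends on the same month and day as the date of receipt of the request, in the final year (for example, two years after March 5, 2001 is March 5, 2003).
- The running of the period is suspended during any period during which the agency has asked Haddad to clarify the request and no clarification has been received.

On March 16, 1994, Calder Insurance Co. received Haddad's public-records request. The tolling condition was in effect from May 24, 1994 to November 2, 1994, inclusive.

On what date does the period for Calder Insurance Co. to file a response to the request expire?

August 26, 1995

1 year after March 16, 1994 is March 16, 1995.
From May 24, 1994 through November 2, 1994 inclusive is 163 days; tolling adds 163 days: March 16, 1995 + 163 days = August 26, 1995.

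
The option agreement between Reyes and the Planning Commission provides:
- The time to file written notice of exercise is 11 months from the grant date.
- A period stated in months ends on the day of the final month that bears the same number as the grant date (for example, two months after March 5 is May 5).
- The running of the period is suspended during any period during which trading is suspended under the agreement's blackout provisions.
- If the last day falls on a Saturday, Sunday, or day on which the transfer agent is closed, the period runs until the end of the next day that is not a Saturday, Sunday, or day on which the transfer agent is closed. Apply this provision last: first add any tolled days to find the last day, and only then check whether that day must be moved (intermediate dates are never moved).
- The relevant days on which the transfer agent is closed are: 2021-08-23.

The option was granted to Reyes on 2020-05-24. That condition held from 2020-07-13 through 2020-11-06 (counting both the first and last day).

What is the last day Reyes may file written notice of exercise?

August 19, 2021

11 months after 2020-05-24 is April 24, 2021.
From July 13, 2020 through November 6, 2020 inclusive is 117 days; tolling adds 117 days: April 24, 2021 + 117 days = August 19, 2021.
August 19, 2021 is a Thursday and not a day on which the transfer agent is closed, so no extension applies.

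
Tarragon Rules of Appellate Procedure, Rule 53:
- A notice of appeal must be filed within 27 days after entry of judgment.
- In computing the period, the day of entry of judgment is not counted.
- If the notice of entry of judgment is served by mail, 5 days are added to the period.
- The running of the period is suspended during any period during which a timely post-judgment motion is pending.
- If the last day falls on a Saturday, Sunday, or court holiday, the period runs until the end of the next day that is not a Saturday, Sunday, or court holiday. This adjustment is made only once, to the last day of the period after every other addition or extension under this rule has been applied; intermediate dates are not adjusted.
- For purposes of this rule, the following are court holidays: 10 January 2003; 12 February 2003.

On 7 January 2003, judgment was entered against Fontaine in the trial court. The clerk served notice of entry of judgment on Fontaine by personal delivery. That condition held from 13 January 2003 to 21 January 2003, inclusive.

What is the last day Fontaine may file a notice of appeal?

February 13, 2003

27 days after 7 January 2003 is February 3, 2003.
Service was not by mail, so no mail extension applies.
From January 13, 2003 through January 21, 2003 inclusive is 9 days; tolling adds 9 days: February 3, 2003 + 9 days = February 12, 2003.
February 12, 2003 is a listed holiday. The next qualifying day is February 13, 2003.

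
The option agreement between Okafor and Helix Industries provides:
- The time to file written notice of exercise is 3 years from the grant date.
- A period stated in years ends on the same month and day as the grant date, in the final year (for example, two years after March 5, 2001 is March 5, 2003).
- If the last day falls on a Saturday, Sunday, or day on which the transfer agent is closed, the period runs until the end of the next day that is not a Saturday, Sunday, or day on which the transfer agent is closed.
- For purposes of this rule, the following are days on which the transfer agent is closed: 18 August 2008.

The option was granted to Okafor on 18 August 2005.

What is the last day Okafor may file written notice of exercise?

3 years after 18 August 2005 is August 18, 2008.
August 18, 2008 is a listed holiday. The next qualifying day is August 19, 2008.

August 19, 2008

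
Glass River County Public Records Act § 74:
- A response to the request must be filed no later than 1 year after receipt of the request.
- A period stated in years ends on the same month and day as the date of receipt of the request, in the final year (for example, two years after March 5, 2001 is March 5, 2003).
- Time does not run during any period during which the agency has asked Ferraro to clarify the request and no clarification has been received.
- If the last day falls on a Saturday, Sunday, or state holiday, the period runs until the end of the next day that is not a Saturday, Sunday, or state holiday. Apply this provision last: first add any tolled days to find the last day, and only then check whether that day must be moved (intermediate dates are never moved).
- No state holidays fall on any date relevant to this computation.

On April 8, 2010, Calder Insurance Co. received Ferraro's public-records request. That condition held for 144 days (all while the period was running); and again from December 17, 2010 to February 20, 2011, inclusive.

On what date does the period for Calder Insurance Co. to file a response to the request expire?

1 year after April 8, 2010 is April 8, 2011.
Tolling adds 144 days: April 8, 2011 + 144 days = August 30, 2011.
From December 17, 2010 through February 20, 2011 inclusive is 66 days; tolling adds 66 days: August 30, 2011 + 66 days = November 4, 2011.
November 4, 2011 is a Friday and not a state holiday, so no extension applies.

November 4, 2011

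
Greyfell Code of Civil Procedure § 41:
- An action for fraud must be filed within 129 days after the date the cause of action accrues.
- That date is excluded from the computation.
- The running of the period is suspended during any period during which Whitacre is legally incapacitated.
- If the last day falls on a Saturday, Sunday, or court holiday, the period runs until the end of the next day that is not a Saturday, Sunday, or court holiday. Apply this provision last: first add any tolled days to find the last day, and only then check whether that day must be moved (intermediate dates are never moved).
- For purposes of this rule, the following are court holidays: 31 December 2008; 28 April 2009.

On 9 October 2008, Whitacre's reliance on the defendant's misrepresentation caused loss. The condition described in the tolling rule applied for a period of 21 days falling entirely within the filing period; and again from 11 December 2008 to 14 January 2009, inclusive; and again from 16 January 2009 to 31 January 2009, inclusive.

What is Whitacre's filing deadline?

129 days after 9 October 2008 is February 15, 2009.
Tolling adds 21 days: February 15, 2009 + 21 days = March 8, 2009.
From December 11, 2008 through January 14, 2009 inclusive is 35 days; tolling adds 35 days: March 8, 2009 + 35 days = April 12, 2009.
From January 16, 2009 through January 31, 2009 inclusive is 16 days; tolling adds 16 days: April 12, 2009 + 16 days = April 28, 2009.
April 28, 2009 is a listed holiday. The next qualifying day is April 29, 2009.

April 29, 2009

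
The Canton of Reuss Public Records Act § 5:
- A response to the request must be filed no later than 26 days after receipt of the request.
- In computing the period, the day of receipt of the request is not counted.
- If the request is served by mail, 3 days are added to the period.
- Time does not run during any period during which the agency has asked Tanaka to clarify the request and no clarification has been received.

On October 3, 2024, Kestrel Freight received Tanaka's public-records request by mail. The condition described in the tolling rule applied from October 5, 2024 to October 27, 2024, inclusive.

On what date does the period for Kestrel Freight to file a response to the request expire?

November 24, 2024

26 days after October 3, 2024 is October 29, 2024.
Service was by mail, adding 3 days: October 29, 2024 + 3 days = November 1, 2024.
From October 5, 2024 through October 27, 2024 inclusive is 23 days; tolling adds 23 days: November 1, 2024 + 23 days = November 24, 2024.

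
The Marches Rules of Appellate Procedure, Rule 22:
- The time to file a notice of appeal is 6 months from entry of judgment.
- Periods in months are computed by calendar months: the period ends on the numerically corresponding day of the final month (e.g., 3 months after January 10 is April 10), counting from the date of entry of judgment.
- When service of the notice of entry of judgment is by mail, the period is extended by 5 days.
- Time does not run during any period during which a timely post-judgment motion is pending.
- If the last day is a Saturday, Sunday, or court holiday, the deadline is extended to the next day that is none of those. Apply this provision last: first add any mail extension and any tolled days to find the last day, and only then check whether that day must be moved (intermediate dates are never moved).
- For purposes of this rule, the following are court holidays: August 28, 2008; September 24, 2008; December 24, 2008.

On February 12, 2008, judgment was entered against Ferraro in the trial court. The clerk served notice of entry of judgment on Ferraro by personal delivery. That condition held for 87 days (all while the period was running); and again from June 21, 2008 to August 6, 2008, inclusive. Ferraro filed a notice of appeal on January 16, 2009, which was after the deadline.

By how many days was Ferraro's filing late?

6 months after February 12, 2008 is August 12, 2008.
Service was not by mail, so no mail extension applies.
Tolling adds 87 days: August 12, 2008 + 87 days = November 7, 2008.
From June 21, 2008 through August 6, 2008 inclusive is 47 days; tolling adds 47 days: November 7, 2008 + 47 days = December 24, 2008.
December 24, 2008 is a listed holiday. The next qualifying day is December 25, 2008.
The deadline is December 25, 2008; from December 25, 2008 to January 16, 2009 is 22 days.

22 days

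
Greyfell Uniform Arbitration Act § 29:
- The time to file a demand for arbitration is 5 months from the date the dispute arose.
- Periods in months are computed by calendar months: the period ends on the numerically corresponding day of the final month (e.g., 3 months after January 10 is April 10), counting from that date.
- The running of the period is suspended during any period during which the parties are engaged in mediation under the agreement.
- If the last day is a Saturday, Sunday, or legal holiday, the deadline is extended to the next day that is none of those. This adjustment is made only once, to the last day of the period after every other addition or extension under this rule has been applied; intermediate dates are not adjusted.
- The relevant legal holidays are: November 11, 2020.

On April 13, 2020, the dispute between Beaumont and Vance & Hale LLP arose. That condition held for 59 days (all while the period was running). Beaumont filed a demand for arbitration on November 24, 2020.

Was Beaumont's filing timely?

5 months after April 13, 2020 is September 13, 2020.
Tolling adds 59 days: September 13, 2020 + 59 days = November 11, 2020.
November 11, 2020 is a listed holiday. The next qualifying day is November 12, 2020.
The deadline is November 12, 2020; the filing on November 24, 2020 is after that date.

No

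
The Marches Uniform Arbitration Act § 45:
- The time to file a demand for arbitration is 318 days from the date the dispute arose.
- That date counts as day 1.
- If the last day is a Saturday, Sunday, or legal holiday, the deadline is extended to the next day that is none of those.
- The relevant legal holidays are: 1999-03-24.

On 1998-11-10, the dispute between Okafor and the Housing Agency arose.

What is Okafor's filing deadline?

September 23, 1999

Counting 1998-11-10 as day 1, day 318 is September 23, 1999.
September 23, 1999 is a Thursday and not a legal holiday, so no extension applies.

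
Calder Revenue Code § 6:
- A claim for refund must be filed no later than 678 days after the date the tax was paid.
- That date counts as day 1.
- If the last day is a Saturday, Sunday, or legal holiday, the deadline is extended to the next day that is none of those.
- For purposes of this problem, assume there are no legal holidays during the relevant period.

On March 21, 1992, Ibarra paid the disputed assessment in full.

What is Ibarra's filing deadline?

Counting March 21, 1992 as day 1, day 678 is January 27, 1994.
January 27, 1994 is a Thursday and not a legal holiday, so no extension applies.

January 27, 1994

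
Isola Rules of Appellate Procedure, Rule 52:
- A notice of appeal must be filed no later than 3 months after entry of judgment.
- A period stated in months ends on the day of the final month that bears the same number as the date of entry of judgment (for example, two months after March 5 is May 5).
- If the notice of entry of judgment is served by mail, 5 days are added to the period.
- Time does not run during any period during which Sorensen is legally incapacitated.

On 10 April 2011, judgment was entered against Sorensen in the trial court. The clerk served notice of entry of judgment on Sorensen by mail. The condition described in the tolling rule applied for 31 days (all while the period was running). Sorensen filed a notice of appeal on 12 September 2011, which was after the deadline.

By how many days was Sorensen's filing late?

3 months after 10 April 2011 is July 10, 2011.
Service was by mail, adding 5 days: July 10, 2011 + 5 days = July 15, 2011.
Tolling adds 31 days: July 15, 2011 + 31 days = August 15, 2011.
The deadline is August 15, 2011; from August 15, 2011 to September 12, 2011 is 28 days.

28 days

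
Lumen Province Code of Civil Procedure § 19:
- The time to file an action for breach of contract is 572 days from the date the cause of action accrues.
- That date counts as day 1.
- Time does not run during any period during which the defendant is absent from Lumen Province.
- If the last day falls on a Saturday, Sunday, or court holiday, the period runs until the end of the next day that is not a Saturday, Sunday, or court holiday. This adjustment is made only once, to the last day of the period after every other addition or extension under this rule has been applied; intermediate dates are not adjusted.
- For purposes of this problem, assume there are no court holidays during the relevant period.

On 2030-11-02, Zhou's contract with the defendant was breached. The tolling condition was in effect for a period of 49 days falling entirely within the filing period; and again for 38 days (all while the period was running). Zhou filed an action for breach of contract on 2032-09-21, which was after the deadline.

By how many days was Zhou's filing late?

29 days

Counting 2030-11-02 as day 1, day 572 is May 26, 2032.
Tolling adds 49 days: May 26, 2032 + 49 days = July 14, 2032.
Tolling adds 38 days: July 14, 2032 + 38 days = August 21, 2032.
August 21, 2032 is Saturday; August 22, 2032 is Sunday. The next qualifying day is August 23, 2032.
The deadline is August 23, 2032; from August 23, 2032 to September 21, 2032 is 29 days.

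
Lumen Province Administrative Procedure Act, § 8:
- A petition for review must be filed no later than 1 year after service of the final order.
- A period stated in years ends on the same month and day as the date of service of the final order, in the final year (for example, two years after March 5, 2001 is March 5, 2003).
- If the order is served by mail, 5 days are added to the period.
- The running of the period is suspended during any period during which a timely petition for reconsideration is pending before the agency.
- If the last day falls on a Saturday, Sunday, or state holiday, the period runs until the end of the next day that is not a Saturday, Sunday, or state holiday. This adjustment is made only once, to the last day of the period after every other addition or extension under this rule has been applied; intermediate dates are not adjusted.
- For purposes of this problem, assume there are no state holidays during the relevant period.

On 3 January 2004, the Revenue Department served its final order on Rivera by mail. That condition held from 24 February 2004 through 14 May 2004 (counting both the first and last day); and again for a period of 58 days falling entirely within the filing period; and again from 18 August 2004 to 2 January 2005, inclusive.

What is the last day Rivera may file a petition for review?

October 12, 2005

1 year after 3 January 2004 is January 3, 2005.
Service was by mail, adding 5 days: January 3, 2005 + 5 days = January 8, 2005.
From February 24, 2004 through May 14, 2004 inclusive is 81 days; tolling adds 81 days: January 8, 2005 + 81 days = March 30, 2005.
Tolling adds 58 days: March 30, 2005 + 58 days = May 27, 2005.
From August 18, 2004 through January 2, 2005 inclusive is 138 days; tolling adds 138 days: May 27, 2005 + 138 days = October 12, 2005.
October 12, 2005 is a Wednesday and not a state holiday, so no extension applies.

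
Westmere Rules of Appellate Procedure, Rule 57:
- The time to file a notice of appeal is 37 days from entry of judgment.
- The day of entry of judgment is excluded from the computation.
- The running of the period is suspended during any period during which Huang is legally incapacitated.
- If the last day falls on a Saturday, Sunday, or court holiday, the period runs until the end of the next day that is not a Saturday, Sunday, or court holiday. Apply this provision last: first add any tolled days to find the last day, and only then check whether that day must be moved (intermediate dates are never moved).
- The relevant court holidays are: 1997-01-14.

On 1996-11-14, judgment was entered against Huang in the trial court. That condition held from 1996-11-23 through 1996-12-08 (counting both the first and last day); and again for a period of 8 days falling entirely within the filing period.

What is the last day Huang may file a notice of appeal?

37 days after 1996-11-14 is December 21, 1996.
From November 23, 1996 through December 8, 1996 inclusive is 16 days; tolling adds 16 days: December 21, 1996 + 16 days = January 6, 1997.
Tolling adds 8 days: January 6, 1997 + 8 days = January 14, 1997.
January 14, 1997 is a listed holiday. The next qualifying day is January 15, 1997.

January 15, 1997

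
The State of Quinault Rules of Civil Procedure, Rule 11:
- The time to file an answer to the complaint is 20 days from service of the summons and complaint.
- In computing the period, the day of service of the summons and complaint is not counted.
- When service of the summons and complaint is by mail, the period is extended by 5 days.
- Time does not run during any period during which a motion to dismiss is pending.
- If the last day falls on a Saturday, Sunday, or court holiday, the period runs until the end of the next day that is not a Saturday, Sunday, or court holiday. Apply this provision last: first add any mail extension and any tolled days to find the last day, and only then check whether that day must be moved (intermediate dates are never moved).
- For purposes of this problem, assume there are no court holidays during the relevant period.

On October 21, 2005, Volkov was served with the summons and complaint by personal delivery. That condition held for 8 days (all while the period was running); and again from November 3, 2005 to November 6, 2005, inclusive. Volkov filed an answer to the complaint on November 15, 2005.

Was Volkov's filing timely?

20 days after October 21, 2005 is November 10, 2005.
Service was not by mail, so no mail extension applies.
Tolling adds 8 days: November 10, 2005 + 8 days = November 18, 2005.
From November 3, 2005 through November 6, 2005 inclusive is 4 days; tolling adds 4 days: November 18, 2005 + 4 days = November 22, 2005.
November 22, 2005 is a Tuesday and not a court holiday, so no extension applies.
The deadline is November 22, 2005; the filing on November 15, 2005 is on or before that date.

Yes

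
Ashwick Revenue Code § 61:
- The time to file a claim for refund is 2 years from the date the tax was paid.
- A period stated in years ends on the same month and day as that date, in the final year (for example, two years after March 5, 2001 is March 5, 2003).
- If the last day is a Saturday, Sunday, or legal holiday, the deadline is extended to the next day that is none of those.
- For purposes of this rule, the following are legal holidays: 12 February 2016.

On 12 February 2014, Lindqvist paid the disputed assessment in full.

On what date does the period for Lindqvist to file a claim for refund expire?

2 years after 12 February 2014 is February 12, 2016.
February 12, 2016 is a listed holiday; February 13, 2016 is Saturday; February 14, 2016 is Sunday. The next qualifying day is February 15, 2016.

February 15, 2016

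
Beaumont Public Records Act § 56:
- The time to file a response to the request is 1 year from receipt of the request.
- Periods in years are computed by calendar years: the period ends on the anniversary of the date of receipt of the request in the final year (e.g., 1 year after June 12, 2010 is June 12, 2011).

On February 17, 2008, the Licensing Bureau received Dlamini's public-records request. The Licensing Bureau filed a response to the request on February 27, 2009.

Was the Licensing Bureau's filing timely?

1 year after February 17, 2008 is February 17, 2009.
The deadline is February 17, 2009; the filing on February 27, 2009 is after that date.

No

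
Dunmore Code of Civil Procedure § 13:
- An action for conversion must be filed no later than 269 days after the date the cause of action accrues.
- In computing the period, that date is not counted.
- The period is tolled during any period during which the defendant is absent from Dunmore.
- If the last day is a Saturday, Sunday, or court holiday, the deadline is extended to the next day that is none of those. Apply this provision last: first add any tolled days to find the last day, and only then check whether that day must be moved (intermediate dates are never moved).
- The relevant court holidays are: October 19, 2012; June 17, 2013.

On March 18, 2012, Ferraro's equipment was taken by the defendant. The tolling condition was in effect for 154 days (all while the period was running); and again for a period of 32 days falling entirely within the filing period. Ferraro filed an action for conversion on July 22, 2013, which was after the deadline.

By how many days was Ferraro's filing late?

269 days after March 18, 2012 is December 12, 2012.
Tolling adds 154 days: December 12, 2012 + 154 days = May 15, 2013.
Tolling adds 32 days: May 15, 2013 + 32 days = June 16, 2013.
June 16, 2013 is Sunday; June 17, 2013 is a listed holiday. The next qualifying day is June 18, 2013.
The deadline is June 18, 2013; from June 18, 2013 to July 22, 2013 is 34 days.

34 days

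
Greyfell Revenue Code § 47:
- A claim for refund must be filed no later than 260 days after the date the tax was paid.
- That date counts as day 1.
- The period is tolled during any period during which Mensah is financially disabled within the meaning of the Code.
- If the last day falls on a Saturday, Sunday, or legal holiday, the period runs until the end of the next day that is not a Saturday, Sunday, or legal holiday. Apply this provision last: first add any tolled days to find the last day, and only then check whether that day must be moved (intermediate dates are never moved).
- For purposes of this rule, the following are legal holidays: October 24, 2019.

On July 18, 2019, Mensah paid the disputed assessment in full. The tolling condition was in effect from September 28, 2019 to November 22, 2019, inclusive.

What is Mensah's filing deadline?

May 28, 2020

Counting July 18, 2019 as day 1, day 260 is April 2, 2020.
From September 28, 2019 through November 22, 2019 inclusive is 56 days; tolling adds 56 days: April 2, 2020 + 56 days = May 28, 2020.
May 28, 2020 is a Thursday and not a legal holiday, so no extension applies.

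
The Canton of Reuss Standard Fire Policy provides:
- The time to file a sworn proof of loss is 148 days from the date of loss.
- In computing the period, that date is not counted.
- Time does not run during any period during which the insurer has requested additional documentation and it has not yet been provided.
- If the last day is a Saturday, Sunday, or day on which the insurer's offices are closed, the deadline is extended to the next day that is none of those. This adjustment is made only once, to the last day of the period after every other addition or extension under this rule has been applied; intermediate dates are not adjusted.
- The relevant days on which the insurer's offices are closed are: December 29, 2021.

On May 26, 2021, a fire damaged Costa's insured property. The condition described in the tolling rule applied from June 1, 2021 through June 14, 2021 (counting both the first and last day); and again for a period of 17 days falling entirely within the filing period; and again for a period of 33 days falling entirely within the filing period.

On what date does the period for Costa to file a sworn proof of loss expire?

148 days after May 26, 2021 is October 21, 2021.
From June 1, 2021 through June 14, 2021 inclusive is 14 days; tolling adds 14 days: October 21, 2021 + 14 days = November 4, 2021.
Tolling adds 17 days: November 4, 2021 + 17 days = November 21, 2021.
Tolling adds 33 days: November 21, 2021 + 33 days = December 24, 2021.
December 24, 2021 is a Friday and not a day on which the insurer's offices are closed, so no extension applies.

December 24, 2021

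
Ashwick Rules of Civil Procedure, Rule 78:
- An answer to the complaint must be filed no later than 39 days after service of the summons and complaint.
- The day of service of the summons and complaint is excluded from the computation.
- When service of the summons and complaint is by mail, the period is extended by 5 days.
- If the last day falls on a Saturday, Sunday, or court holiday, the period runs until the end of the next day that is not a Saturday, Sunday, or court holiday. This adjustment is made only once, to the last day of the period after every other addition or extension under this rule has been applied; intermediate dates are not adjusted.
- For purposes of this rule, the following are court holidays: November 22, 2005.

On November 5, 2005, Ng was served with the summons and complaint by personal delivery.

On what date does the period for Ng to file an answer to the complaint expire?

December 14, 2005

39 days after November 5, 2005 is December 14, 2005.
Service was not by mail, so no mail extension applies.
December 14, 2005 is a Wednesday and not a court holiday, so no extension applies.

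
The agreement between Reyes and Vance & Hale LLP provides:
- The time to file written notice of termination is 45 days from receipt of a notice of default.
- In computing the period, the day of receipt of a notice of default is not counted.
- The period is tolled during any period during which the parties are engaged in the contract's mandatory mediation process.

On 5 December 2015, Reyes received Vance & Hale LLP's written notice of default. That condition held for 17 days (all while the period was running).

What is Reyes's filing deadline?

45 days after 5 December 2015 is January 19, 2016.
Tolling adds 17 days: January 19, 2016 + 17 days = February 5, 2016.

February 5, 2016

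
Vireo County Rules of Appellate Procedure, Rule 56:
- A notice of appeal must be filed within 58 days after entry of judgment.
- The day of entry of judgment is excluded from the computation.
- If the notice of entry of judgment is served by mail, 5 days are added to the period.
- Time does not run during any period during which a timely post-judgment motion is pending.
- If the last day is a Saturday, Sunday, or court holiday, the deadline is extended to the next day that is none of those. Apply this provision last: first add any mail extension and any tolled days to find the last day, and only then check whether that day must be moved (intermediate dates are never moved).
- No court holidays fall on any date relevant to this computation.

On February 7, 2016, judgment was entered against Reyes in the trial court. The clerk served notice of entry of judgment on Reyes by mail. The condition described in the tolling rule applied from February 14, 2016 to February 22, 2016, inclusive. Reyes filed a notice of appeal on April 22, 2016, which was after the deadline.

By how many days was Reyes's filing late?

3 days

58 days after February 7, 2016 is April 5, 2016.
Service was by mail, adding 5 days: April 5, 2016 + 5 days = April 10, 2016.
From February 14, 2016 through February 22, 2016 inclusive is 9 days; tolling adds 9 days: April 10, 2016 + 9 days = April 19, 2016.
April 19, 2016 is a Tuesday and not a court holiday, so no extension applies.
The deadline is April 19, 2016; from April 19, 2016 to April 22, 2016 is 3 days.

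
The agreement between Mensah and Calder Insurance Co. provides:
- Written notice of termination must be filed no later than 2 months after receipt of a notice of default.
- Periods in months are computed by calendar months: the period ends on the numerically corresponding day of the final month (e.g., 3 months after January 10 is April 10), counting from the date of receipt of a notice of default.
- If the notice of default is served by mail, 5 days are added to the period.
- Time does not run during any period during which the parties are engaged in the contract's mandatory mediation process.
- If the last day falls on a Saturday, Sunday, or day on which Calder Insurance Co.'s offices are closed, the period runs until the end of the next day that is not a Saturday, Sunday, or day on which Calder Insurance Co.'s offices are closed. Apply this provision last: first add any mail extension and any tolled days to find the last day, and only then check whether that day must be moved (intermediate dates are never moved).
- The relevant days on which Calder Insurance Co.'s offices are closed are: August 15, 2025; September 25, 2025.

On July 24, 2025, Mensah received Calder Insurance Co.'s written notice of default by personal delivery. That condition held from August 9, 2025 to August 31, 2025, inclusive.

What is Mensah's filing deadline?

2 months after July 24, 2025 is September 24, 2025.
Service was not by mail, so no mail extension applies.
From August 9, 2025 through August 31, 2025 inclusive is 23 days; tolling adds 23 days: September 24, 2025 + 23 days = October 17, 2025.
October 17, 2025 is a Friday and not a day on which Calder Insurance Co.'s offices are closed, so no extension applies.

October 17, 2025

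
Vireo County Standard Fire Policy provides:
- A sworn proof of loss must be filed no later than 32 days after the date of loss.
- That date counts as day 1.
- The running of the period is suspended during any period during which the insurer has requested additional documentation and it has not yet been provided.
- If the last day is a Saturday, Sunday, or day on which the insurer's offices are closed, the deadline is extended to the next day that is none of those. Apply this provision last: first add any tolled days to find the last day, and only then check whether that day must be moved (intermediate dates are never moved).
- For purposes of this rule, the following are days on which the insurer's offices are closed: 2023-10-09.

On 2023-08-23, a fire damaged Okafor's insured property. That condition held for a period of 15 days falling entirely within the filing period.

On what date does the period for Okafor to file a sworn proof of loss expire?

Counting 2023-08-23 as day 1, day 32 is September 23, 2023.
Tolling adds 15 days: September 23, 2023 + 15 days = October 8, 2023.
October 8, 2023 is Sunday; October 9, 2023 is a listed holiday. The next qualifying day is October 10, 2023.

October 10, 2023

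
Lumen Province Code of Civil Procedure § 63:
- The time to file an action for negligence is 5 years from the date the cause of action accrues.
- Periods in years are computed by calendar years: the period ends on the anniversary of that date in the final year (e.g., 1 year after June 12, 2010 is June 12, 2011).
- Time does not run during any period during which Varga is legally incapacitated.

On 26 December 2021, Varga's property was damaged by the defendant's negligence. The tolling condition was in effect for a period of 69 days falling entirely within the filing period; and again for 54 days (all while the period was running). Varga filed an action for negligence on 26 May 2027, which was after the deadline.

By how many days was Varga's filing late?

28 days

5 years after 26 December 2021 is December 26, 2026.
Tolling adds 69 days: December 26, 2026 + 69 days = March 5, 2027.
Tolling adds 54 days: March 5, 2027 + 54 days = April 28, 2027.
The deadline is April 28, 2027; from April 28, 2027 to May 26, 2027 is 28 days.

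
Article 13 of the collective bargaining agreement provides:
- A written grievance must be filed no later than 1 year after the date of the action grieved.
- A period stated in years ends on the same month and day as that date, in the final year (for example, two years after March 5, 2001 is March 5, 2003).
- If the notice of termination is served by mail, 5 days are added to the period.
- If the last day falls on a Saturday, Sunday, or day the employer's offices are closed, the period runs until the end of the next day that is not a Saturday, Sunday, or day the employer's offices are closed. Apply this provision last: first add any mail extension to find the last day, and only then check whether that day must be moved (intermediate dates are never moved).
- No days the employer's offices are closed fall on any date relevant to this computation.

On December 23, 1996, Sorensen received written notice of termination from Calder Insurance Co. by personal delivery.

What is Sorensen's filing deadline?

1 year after December 23, 1996 is December 23, 1997.
Service was not by mail, so no mail extension applies.
December 23, 1997 is a Tuesday and not a day the employer's offices are closed, so no extension applies.

December 23, 1997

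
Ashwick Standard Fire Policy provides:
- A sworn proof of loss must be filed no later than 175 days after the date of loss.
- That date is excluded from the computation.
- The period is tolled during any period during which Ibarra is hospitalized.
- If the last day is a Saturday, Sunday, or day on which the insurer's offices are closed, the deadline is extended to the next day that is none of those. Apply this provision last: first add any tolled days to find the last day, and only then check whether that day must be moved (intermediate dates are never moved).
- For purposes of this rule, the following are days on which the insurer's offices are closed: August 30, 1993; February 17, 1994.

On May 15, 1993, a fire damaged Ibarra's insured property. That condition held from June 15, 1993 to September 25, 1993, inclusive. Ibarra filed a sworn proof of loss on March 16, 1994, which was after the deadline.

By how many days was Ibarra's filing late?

26 days

175 days after May 15, 1993 is November 6, 1993.
From June 15, 1993 through September 25, 1993 inclusive is 103 days; tolling adds 103 days: November 6, 1993 + 103 days = February 17, 1994.
February 17, 1994 is a listed holiday. The next qualifying day is February 18, 1994.
The deadline is February 18, 1994; from February 18, 1994 to March 16, 1994 is 26 days.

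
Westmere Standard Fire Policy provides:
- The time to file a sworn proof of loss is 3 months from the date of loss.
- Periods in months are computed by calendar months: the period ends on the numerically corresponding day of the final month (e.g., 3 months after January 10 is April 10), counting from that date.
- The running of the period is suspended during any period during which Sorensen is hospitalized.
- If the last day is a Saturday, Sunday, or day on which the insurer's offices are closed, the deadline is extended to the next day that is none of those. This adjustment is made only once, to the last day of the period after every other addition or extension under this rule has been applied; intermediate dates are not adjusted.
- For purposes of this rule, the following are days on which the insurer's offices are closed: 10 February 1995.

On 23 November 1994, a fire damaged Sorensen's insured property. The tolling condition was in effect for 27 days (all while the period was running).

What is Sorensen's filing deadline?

March 22, 1995

3 months after 23 November 1994 is February 23, 1995.
Tolling adds 27 days: February 23, 1995 + 27 days = March 22, 1995.
March 22, 1995 is a Wednesday and not a day on which the insurer's offices are closed, so no extension applies.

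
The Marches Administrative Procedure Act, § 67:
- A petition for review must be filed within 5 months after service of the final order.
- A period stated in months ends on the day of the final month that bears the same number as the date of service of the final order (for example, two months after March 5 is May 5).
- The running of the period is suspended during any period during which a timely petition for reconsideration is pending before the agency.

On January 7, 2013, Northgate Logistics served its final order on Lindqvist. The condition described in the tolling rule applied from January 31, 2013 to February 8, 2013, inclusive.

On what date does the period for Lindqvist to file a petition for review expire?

5 months after January 7, 2013 is June 7, 2013.
From January 31, 2013 through February 8, 2013 inclusive is 9 days; tolling adds 9 days: June 7, 2013 + 9 days = June 16, 2013.

June 16, 2013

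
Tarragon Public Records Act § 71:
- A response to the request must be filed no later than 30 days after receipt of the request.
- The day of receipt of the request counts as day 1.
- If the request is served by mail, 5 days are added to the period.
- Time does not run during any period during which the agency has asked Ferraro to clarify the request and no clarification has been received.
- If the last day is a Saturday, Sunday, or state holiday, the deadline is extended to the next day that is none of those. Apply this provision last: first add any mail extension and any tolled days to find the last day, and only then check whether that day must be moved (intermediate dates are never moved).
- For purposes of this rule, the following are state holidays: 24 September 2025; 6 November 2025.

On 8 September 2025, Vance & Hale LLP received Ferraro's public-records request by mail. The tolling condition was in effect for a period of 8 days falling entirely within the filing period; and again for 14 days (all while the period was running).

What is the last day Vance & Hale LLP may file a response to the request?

November 3, 2025

Counting 8 September 2025 as day 1, day 30 is October 7, 2025.
Service was by mail, adding 5 days: October 7, 2025 + 5 days = October 12, 2025.
Tolling adds 8 days: October 12, 2025 + 8 days = October 20, 2025.
Tolling adds 14 days: October 20, 2025 + 14 days = November 3, 2025.
November 3, 2025 is a Monday and not a state holiday, so no extension applies.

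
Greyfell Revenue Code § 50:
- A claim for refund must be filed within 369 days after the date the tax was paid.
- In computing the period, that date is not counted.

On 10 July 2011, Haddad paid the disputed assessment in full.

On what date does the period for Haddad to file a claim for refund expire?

369 days after 10 July 2011 is July 13, 2012.

July 13, 2012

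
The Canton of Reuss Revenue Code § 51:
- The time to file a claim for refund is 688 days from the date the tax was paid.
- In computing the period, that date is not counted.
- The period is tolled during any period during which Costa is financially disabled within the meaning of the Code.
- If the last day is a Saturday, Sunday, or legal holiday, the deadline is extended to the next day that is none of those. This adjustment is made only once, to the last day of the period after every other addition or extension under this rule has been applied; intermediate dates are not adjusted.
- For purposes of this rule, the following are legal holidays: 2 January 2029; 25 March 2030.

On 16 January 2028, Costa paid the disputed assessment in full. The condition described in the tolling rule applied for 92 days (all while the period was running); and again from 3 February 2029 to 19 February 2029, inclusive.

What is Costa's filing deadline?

March 26, 2030

688 days after 16 January 2028 is December 4, 2029.
Tolling adds 92 days: December 4, 2029 + 92 days = March 6, 2030.
From February 3, 2029 through February 19, 2029 inclusive is 17 days; tolling adds 17 days: March 6, 2030 + 17 days = March 23, 2030.
March 23, 2030 is Saturday; March 24, 2030 is Sunday; March 25, 2030 is a listed holiday. The next qualifying day is March 26, 2030.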